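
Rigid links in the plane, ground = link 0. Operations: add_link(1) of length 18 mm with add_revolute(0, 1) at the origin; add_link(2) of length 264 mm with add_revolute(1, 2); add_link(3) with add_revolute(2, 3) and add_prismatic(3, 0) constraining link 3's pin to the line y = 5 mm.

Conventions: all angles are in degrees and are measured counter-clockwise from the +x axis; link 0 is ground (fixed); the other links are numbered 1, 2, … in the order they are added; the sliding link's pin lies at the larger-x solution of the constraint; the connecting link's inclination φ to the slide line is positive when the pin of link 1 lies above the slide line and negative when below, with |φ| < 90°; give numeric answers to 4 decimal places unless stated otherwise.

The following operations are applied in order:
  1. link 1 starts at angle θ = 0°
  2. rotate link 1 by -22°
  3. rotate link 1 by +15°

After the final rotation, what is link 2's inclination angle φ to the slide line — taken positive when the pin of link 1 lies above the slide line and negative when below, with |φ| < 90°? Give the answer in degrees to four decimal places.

geometry: r = 18 mm, L = 264 mm, e = 5 mm; θ starts at 0°
rotate link 1 by -22°: θ ← 0° -22° = -22°
rotate link 1 by +15°: θ ← -22° +15° = -7°
h = r sin θ − e = -2.193648 − 5 = -7.193648
sin φ = h / L = -7.193648 / 264 = -0.02724867
φ = arcsin(-0.02724867) = -1.561427°

-1.5614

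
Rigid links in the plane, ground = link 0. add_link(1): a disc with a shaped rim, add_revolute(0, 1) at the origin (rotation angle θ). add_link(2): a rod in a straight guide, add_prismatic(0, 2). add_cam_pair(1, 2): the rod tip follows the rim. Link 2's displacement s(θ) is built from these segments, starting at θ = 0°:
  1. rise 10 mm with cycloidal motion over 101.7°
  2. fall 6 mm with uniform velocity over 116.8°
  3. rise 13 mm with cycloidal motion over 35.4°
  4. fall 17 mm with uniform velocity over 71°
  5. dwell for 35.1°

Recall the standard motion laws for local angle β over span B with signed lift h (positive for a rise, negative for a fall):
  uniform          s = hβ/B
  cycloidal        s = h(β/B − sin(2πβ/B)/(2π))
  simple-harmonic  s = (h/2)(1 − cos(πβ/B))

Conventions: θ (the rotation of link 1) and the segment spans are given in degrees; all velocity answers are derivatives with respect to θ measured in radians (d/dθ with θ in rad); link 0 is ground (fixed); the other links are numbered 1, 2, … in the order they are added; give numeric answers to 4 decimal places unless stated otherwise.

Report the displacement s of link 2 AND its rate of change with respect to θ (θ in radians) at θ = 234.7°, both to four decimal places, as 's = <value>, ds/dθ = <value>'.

segment 1 (0° to 101.7°, cycloidal, h = 10) is passed completely: s = 0.0000 + (10) = 10.0000
segment 2 (101.7° to 218.5°, uniform, h = -6) is passed completely: s = 10.0000 + (-6) = 4.0000
θ = 234.7° falls in segment 3 (218.5° to 253.9°, cycloidal, h = 13): β = 234.7 − 218.5 = 16.2°, B = 35.4°; Δs = 13·(0.4576 − sin(2π·0.4576)/(2π)) = 5.4048; s = 4.0000 + 5.4048 = 9.4048
velocity in seg [218.5°–253.9°] (cycloidal), θ in radians: β = 16.2° = 0.2827 rad, B = 35.4° = 0.6178 rad; ds/dθ = (h/B)(1 − cos(2πβ/B)) = (13/0.6178)(1 − cos(2π·0.4576)) = 41.340333 mm/rad

s = 9.4048, ds/dθ = 41.3403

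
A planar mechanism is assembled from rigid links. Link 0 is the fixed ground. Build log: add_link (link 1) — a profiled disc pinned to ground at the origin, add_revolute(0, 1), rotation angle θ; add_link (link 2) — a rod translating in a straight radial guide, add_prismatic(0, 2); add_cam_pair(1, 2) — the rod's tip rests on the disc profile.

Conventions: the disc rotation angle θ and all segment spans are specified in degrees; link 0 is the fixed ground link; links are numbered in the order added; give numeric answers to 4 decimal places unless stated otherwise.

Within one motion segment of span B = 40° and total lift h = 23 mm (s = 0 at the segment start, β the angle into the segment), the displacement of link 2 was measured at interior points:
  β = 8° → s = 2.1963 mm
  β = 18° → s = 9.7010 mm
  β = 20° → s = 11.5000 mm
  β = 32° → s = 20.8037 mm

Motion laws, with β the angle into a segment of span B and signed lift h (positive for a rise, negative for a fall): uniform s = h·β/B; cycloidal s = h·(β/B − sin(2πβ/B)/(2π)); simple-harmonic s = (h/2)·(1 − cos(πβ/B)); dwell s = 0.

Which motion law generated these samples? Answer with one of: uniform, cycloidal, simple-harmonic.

candidates at β/B = r: uniform s = h·r (linear in β); cycloidal s = h·(r − sin(2πr)/(2π)); simple-harmonic s = (h/2)(1 − cos(πr))
β=8°: printed 2.1963 | uniform 4.6000, cycloidal 1.1186, simple-harmonic 2.1963
β=18°: printed 9.7010 | uniform 10.3500, cycloidal 9.2188, simple-harmonic 9.7010
β=20°: printed 11.5000 | uniform 11.5000, cycloidal 11.5000, simple-harmonic 11.5000
β=32°: printed 20.8037 | uniform 18.4000, cycloidal 21.8814, simple-harmonic 20.8037
only one law matches every sample → simple-harmonic

simple-harmonic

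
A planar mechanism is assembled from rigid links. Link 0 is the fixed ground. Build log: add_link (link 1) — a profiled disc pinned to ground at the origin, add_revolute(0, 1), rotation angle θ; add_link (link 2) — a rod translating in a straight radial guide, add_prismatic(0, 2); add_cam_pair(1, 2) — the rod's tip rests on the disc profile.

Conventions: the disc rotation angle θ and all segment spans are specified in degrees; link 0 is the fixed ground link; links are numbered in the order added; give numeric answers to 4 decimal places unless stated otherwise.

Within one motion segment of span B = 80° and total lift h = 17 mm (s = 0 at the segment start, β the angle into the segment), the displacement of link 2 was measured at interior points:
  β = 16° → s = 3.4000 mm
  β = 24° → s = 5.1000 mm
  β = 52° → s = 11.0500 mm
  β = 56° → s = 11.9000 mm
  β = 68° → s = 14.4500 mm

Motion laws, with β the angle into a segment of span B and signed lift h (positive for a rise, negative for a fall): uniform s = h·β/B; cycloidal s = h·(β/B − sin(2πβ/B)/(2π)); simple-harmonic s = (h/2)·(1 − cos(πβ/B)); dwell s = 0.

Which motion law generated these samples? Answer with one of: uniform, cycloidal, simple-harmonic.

candidates at β/B = r: uniform s = h·r (linear in β); cycloidal s = h·(r − sin(2πr)/(2π)); simple-harmonic s = (h/2)(1 − cos(πr))
β=16°: printed 3.4000 | uniform 3.4000, cycloidal 0.8268, simple-harmonic 1.6234
β=24°: printed 5.1000 | uniform 5.1000, cycloidal 2.5268, simple-harmonic 3.5038
β=52°: printed 11.0500 | uniform 11.0500, cycloidal 13.2389, simple-harmonic 12.3589
β=56°: printed 11.9000 | uniform 11.9000, cycloidal 14.4732, simple-harmonic 13.4962
β=68°: printed 14.4500 | uniform 14.4500, cycloidal 16.6389, simple-harmonic 16.0736
only one law matches every sample → uniform

uniform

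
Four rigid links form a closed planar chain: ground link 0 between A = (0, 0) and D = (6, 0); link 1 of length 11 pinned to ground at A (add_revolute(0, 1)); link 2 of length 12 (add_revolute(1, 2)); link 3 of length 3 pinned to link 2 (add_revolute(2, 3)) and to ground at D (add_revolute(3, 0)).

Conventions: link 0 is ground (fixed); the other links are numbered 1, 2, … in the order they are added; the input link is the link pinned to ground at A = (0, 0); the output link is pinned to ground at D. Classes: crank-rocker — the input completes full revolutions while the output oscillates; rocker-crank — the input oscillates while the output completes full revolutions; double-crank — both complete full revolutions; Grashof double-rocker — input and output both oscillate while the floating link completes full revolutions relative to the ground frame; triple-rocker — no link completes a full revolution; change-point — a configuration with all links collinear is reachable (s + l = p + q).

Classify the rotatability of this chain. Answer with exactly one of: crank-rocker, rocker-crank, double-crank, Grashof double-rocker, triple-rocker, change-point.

lengths: ground=6, input=11, coupler=12, output=3
sorted: s=3 (shortest), l=12 (longest), p+q=17
s + l = 15 vs p + q = 17
s + l < p + q (Grashof) with shortest = output link → rocker-crank

rocker-crank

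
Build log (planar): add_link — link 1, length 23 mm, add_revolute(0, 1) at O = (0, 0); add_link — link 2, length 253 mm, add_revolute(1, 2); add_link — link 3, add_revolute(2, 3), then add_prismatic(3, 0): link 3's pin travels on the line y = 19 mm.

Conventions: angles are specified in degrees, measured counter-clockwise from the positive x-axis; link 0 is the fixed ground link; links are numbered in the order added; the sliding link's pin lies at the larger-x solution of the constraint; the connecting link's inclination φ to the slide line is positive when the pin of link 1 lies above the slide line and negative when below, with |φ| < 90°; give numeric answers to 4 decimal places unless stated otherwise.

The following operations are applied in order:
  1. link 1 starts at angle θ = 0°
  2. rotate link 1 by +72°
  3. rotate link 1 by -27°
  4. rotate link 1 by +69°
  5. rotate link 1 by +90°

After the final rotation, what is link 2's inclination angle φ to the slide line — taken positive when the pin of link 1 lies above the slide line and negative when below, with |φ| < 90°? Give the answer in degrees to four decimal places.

geometry: r = 23 mm, L = 253 mm, e = 19 mm; θ starts at 0°
rotate link 1 by +72°: θ ← 0° +72° = 72°
rotate link 1 by -27°: θ ← 72° -27° = 45°
rotate link 1 by +69°: θ ← 45° +69° = 114°
rotate link 1 by +90°: θ ← 114° +90° = 204°
h = r sin θ − e = -9.354943 − 19 = -28.354943
sin φ = h / L = -28.354943 / 253 = -0.11207487
φ = arcsin(-0.11207487) = -6.434937°

-6.4349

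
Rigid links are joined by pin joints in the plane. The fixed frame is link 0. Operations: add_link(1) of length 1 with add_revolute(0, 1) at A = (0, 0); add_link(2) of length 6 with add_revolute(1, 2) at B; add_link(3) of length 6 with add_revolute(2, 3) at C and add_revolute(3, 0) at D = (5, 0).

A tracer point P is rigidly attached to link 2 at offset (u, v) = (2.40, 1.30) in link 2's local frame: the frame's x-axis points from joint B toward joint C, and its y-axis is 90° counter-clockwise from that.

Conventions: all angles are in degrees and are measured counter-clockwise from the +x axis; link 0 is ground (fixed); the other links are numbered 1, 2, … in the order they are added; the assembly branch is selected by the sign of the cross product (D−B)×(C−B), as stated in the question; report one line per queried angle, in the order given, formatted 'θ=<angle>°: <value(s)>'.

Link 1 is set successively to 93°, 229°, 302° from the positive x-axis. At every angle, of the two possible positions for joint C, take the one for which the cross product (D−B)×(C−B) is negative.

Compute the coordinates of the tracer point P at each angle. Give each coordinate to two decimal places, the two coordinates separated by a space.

A=(0,0), D=(5.00,0)
θ=93°: B = A + 1.00·(cos93°, sin93°) = (-0.0523, 0.9986)
θ=93°: |BD| = 5.1501
θ=93°: circle(B,6.00) ∩ circle(D,6.00): a=2.5750, h=5.4193
θ=93°:   candidates: C₊=(3.5247,5.8158) cross=27.910; C₋=(1.4230,-4.8172) cross=-27.910
θ=93°:   branch - wants cross < 0 → take C=(1.4230,-4.8172) (cross=-27.910)
θ=93°: ex = (C−B)/|BC| = (0.2459,-0.9693); ey = (0.9693,0.2459)
θ=93°: P = B + 2.40·ex + 1.30·ey = (1.7979,-1.0080)
θ=229°: B = A + 1.00·(cos229°, sin229°) = (-0.6561, -0.7547)
θ=229°: |BD| = 5.7062
θ=229°: circle(B,6.00) ∩ circle(D,6.00): a=2.8531, h=5.2782
θ=229°:   candidates: C₊=(1.4739,4.8545) cross=30.119; C₋=(2.8701,-5.6092) cross=-30.119
θ=229°:   branch - wants cross < 0 → take C=(2.8701,-5.6092) (cross=-30.119)
θ=229°: ex = (C−B)/|BC| = (0.5877,-0.8091); ey = (0.8091,0.5877)
θ=229°: P = B + 2.40·ex + 1.30·ey = (1.8062,-1.9325)
θ=302°: B = A + 1.00·(cos302°, sin302°) = (0.5299, -0.8480)
θ=302°: |BD| = 4.5498
θ=302°: circle(B,6.00) ∩ circle(D,6.00): a=2.2749, h=5.5520
θ=302°:   candidates: C₊=(1.7301,5.0307) cross=25.261; C₋=(3.7998,-5.8787) cross=-25.261
θ=302°:   branch - wants cross < 0 → take C=(3.7998,-5.8787) (cross=-25.261)
θ=302°: ex = (C−B)/|BC| = (0.5450,-0.8384); ey = (0.8384,0.5450)
θ=302°: P = B + 2.40·ex + 1.30·ey = (2.9279,-2.1518)

θ=93°: 1.80 -1.01
θ=229°: 1.81 -1.93
θ=302°: 2.93 -2.15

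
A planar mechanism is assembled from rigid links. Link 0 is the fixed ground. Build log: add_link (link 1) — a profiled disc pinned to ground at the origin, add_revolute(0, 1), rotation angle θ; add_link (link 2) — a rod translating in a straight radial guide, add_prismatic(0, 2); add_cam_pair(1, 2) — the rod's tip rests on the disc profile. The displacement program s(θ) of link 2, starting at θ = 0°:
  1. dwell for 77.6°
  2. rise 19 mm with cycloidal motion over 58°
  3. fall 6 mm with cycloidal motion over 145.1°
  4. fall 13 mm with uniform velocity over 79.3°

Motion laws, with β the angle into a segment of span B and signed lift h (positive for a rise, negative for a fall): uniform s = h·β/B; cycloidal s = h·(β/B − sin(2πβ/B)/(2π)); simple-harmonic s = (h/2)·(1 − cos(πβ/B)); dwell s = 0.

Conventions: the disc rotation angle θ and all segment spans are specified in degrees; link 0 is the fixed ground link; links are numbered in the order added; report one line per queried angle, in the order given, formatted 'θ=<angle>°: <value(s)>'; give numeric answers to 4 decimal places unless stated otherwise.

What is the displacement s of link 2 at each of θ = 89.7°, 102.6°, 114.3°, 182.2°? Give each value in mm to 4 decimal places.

seg 1 [0°–77.6°] dwell: s stays 0.0000
seg 2 [77.6°–135.6°] cycloidal, h=19: θ=89.7° here. β=12.1, B=58. 19·(0.2086 − sin(2π·0.2086)/(2π)) = 1.0415 → s = 1.0415
seg 2 [77.6°–135.6°] cycloidal, h=19: θ=102.6° here. β=25, B=58. 19·(0.4310 − sin(2π·0.4310)/(2π)) = 6.9199 → s = 6.9199
seg 2 [77.6°–135.6°] cycloidal, h=19: θ=114.3° here. β=36.7, B=58. 19·(0.6328 − sin(2π·0.6328)/(2π)) = 14.2623 → s = 14.2623
seg 2 [77.6°–135.6°] cycloidal, h=19: full span → s += 19 → s = 19.0000
seg 3 [135.6°–280.7°] cycloidal, h=-6: θ=182.2° here. β=46.6, B=145.1. -6·(0.3212 − sin(2π·0.3212)/(2π)) = -1.0659 → s = 17.9341

θ=89.7°: 1.0415
θ=102.6°: 6.9199
θ=114.3°: 14.2623
θ=182.2°: 17.9341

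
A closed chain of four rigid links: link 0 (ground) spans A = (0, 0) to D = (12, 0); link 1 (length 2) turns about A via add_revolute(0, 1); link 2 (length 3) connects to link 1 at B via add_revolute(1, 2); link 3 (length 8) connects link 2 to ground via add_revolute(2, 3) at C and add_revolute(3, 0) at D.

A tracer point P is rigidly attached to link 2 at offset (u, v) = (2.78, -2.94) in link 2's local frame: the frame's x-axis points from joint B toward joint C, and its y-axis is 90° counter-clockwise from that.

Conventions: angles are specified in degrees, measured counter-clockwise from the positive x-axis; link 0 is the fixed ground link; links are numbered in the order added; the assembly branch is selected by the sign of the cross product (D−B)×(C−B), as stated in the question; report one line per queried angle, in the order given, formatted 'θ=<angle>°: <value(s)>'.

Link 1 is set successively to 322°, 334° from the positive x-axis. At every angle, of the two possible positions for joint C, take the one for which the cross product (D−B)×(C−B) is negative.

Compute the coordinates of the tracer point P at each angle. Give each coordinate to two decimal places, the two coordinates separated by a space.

A=(0,0), D=(12.00,0)
θ=322°: B = A + 2.00·(cos322°, sin322°) = (1.5760, -1.2313)
θ=322°: |BD| = 10.4965
θ=322°: circle(B,3.00) ∩ circle(D,8.00): a=2.6283, h=1.4464
θ=322°:   candidates: C₊=(4.0165,0.5134) cross=15.182; C₋=(4.3558,-2.3594) cross=-15.182
θ=322°:   branch - wants cross < 0 → take C=(4.3558,-2.3594) (cross=-15.182)
θ=322°: ex = (C−B)/|BC| = (0.9266,-0.3760); ey = (0.3760,0.9266)
θ=322°: P = B + 2.78·ex + -2.94·ey = (3.0465,-5.0009)
θ=334°: B = A + 2.00·(cos334°, sin334°) = (1.7976, -0.8767)
θ=334°: |BD| = 10.2400
θ=334°: circle(B,3.00) ∩ circle(D,8.00): a=2.4345, h=1.7531
θ=334°:   candidates: C₊=(4.0730,1.0784) cross=17.952; C₋=(4.3732,-2.4150) cross=-17.952
θ=334°:   branch - wants cross < 0 → take C=(4.3732,-2.4150) (cross=-17.952)
θ=334°: ex = (C−B)/|BC| = (0.8585,-0.5127); ey = (0.5127,0.8585)
θ=334°: P = B + 2.78·ex + -2.94·ey = (2.6769,-4.8263)

θ=322°: 3.05 -5.00
θ=334°: 2.68 -4.83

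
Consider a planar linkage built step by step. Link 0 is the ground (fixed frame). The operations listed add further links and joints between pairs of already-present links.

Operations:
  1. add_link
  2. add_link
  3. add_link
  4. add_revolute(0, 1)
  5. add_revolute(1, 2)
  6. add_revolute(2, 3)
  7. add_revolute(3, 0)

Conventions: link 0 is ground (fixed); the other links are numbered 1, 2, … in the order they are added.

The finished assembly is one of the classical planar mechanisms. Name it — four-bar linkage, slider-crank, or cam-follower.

links: 4 (incl. ground); joints: 4 revolute, 0 prismatic, 0 higher (cam) pair, forming one closed loop
4 links in a single 4R loop → four-bar linkage

four-bar linkage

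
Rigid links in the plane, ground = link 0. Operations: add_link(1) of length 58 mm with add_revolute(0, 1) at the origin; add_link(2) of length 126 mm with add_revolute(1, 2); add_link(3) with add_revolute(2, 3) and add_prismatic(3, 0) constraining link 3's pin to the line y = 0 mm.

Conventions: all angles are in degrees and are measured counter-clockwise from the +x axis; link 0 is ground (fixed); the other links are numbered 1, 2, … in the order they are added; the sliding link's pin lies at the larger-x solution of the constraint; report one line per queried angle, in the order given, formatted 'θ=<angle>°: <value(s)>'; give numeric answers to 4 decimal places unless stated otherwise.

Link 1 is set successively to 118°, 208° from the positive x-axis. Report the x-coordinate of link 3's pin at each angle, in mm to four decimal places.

geometry: r = 58 mm, L = 126 mm, e = 0 mm
θ=118°: crank pin P = (r cos θ, r sin θ) = (-27.229351, 51.210960)
θ=118°: h = r sin θ − e = 51.210960 − 0 = 51.210960
θ=118°: x = r cos θ + √(L² − h²) = -27.229351 + 115.123575 = 87.894224
θ=208°: crank pin P = (r cos θ, r sin θ) = (-51.210960, -27.229351)
θ=208°: h = r sin θ − e = -27.229351 − 0 = -27.229351
θ=208°: x = r cos θ + √(L² − h²) = -51.210960 + 123.022610 = 71.811649

θ=118°: 87.8942
θ=208°: 71.8116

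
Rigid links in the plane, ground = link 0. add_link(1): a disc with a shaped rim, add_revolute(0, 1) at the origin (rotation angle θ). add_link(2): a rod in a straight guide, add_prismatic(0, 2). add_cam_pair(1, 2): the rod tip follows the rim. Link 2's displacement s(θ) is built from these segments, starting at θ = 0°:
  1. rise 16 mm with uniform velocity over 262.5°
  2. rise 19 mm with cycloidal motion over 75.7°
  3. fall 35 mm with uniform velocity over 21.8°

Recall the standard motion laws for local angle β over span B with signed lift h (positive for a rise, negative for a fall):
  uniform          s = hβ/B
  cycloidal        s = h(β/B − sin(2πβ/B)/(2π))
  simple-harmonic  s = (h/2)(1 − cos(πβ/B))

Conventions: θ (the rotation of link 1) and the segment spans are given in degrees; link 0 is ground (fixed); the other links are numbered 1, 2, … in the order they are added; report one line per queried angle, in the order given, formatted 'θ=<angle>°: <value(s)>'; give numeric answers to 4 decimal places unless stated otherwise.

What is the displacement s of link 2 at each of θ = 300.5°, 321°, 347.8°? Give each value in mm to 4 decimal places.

segment 1 (0° to 262.5°, uniform, h = 16) is passed completely: s = 0.0000 + (16) = 16.0000
θ = 300.5° falls in segment 2 (262.5° to 338.2°, cycloidal, h = 19): β = 300.5 − 262.5 = 38°, B = 75.7°; Δs = 19·(0.5020 − sin(2π·0.5020)/(2π)) = 9.5753; s = 16.0000 + 9.5753 = 25.5753
θ = 321° falls in segment 2 (262.5° to 338.2°, cycloidal, h = 19): β = 321 − 262.5 = 58.5°, B = 75.7°; Δs = 19·(0.7728 − sin(2π·0.7728)/(2π)) = 17.6760; s = 16.0000 + 17.6760 = 33.6760
segment 2 (262.5° to 338.2°, cycloidal, h = 19) is passed completely: s = 16.0000 + (19) = 35.0000
θ = 347.8° falls in segment 3 (338.2° to 360°, uniform, h = -35): β = 347.8 − 338.2 = 9.6°, B = 21.8°; Δs = -35·9.6/21.8 = -15.4128; s = 35.0000 − 15.4128 = 19.5872

θ=300.5°: 25.5753
θ=321°: 33.6760
θ=347.8°: 19.5872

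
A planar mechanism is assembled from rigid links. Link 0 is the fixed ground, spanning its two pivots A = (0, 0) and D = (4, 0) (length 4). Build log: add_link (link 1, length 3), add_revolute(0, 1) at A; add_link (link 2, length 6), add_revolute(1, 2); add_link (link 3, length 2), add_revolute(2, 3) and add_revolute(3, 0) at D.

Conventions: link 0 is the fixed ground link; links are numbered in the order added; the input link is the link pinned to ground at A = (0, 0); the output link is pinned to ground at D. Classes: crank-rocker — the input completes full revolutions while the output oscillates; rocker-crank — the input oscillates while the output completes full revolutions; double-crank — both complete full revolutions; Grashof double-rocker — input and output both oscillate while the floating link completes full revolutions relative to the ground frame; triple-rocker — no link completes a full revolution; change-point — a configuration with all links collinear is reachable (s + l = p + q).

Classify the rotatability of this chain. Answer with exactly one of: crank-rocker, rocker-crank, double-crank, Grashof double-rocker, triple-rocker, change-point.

lengths: ground=4, input=3, coupler=6, output=2
sorted: s=2 (shortest), l=6 (longest), p+q=7
s + l = 8 vs p + q = 7
s + l > p + q → non-Grashof → no link fully rotates → triple-rocker

triple-rocker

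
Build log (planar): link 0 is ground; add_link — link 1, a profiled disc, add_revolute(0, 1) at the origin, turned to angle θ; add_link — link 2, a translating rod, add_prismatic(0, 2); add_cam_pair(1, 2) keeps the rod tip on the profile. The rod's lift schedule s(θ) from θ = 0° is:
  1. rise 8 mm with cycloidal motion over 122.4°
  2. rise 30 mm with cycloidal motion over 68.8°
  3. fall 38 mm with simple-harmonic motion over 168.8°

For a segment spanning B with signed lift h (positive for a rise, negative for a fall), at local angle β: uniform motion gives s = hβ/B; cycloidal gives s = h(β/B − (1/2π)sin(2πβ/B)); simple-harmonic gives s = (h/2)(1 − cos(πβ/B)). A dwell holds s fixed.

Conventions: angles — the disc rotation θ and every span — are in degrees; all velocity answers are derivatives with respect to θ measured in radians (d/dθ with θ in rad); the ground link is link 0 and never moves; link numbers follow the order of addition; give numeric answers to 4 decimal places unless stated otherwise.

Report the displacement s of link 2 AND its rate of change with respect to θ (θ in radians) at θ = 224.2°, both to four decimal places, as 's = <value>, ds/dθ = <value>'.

seg 1 [0°–122.4°] cycloidal, h=8: full span → s += 8 → s = 8.0000
seg 2 [122.4°–191.2°] cycloidal, h=30: full span → s += 30 → s = 38.0000
seg 3 [191.2°–360°] simple-harmonic, h=-38: θ=224.2° here. β=33, B=168.8. -38/2·(1 − cos(π·0.1955)) = -3.4723 → s = 34.5277
velocity in seg [191.2°–360°] (simple-harmonic), θ in radians: β = 33° = 0.5760 rad, B = 168.8° = 2.9461 rad; ds/dθ = (πh/(2B)) sin(πβ/B) = (π·(-38)/(2·2.9461)) sin(π·0.1955) = -11.675888 mm/rad

s = 34.5277, ds/dθ = -11.6759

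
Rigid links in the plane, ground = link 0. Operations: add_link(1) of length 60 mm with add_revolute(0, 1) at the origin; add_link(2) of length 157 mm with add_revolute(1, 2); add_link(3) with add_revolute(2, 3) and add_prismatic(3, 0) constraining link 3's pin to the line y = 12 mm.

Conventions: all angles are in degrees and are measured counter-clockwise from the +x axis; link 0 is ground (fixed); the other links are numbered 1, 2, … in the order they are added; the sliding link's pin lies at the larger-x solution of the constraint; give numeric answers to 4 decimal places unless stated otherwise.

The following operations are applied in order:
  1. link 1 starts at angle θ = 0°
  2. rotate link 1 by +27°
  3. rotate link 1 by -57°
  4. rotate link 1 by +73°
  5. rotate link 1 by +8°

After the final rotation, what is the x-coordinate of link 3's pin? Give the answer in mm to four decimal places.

geometry: r = 60 mm, L = 157 mm, e = 12 mm; θ starts at 0°
rotate link 1 by +27°: θ ← 0° +27° = 27°
rotate link 1 by -57°: θ ← 27° -57° = -30°
rotate link 1 by +73°: θ ← -30° +73° = 43°
rotate link 1 by +8°: θ ← 43° +8° = 51°
crank pin P = (r cos θ, r sin θ) = (37.759223, 46.628758)
h = r sin θ − e = 46.628758 − 12 = 34.628758
x = r cos θ + √(L² − h²) = 37.759223 + 153.133436 = 190.892659

190.8927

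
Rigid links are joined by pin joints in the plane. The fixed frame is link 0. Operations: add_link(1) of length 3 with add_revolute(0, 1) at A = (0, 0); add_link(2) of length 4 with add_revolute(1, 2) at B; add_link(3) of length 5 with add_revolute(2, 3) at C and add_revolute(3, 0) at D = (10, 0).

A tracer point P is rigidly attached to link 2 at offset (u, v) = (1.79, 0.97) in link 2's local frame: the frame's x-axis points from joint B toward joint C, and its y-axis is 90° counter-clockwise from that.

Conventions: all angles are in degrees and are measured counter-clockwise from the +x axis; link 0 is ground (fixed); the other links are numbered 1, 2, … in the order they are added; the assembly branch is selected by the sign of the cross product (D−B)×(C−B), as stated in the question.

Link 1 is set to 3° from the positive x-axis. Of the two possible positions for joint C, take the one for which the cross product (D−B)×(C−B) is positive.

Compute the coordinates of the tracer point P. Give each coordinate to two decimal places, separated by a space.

A=(0,0), D=(10.00,0)
B = A + 3.00·(cos3°, sin3°) = (2.9959, 0.1570)
|BD| = 7.0059
circle(B,4.00) ∩ circle(D,5.00): a=2.8606, h=2.7959
  candidates: C₊=(5.9184,2.8881) cross=19.587; C₋=(5.7931,-2.7023) cross=-19.587
  branch + wants cross > 0 → take C=(5.9184,2.8881) (cross=19.587)
ex = (C−B)/|BC| = (0.7306,0.6828); ey = (-0.6828,0.7306)
P = B + 1.79·ex + 0.97·ey = (3.6415,2.0879)

3.64 2.09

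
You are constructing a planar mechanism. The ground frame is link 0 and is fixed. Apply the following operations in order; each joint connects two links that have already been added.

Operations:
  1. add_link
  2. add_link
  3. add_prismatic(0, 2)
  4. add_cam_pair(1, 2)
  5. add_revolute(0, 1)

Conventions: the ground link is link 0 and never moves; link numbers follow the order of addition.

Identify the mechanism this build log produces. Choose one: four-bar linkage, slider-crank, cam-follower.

links: 3 (incl. ground); joints: 1 revolute, 1 prismatic, 1 higher (cam) pair, forming one closed loop
3 links, revolute + prismatic + higher pair in one loop → cam-follower

cam-follower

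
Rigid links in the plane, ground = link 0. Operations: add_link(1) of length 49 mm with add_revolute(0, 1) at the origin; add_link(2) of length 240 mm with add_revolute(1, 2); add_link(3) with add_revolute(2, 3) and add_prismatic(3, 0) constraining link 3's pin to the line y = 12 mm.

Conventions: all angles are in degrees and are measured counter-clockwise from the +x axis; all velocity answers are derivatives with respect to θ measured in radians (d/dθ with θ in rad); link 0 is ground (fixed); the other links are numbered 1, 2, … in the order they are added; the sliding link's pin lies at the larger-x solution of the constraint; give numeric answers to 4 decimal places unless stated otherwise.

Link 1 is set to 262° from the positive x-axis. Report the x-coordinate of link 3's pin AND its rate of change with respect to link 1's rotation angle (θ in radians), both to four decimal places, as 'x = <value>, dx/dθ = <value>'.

geometry: r = 49 mm, L = 240 mm, e = 12 mm
crank pin P = (r cos θ, r sin θ) = (-6.819482, -48.523135)
h = r sin θ − e = -48.523135 − 12 = -60.523135
x = r cos θ + √(L² − h²) = -6.819482 + 232.243299 = 225.423817
dx/dθ = −r sin θ − h·r cos θ/√(L² − h²) (θ in radians; h = -60.523135) = 46.745963

x = 225.4238, dx/dθ = 46.7460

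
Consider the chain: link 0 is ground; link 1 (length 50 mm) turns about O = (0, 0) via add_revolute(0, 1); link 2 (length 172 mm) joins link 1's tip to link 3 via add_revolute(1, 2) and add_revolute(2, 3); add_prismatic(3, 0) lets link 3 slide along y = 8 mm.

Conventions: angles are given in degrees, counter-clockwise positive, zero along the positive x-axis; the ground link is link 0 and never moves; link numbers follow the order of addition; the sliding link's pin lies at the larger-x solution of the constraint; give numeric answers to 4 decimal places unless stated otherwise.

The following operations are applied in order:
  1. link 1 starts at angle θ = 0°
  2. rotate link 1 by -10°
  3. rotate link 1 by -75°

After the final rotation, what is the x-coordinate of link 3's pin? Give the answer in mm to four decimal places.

geometry: r = 50 mm, L = 172 mm, e = 8 mm; θ starts at 0°
rotate link 1 by -10°: θ ← 0° -10° = -10°
rotate link 1 by -75°: θ ← -10° -75° = -85°
crank pin P = (r cos θ, r sin θ) = (4.357787, -49.809735)
h = r sin θ − e = -49.809735 − 8 = -57.809735
x = r cos θ + √(L² − h²) = 4.357787 + 161.993934 = 166.351721

166.3517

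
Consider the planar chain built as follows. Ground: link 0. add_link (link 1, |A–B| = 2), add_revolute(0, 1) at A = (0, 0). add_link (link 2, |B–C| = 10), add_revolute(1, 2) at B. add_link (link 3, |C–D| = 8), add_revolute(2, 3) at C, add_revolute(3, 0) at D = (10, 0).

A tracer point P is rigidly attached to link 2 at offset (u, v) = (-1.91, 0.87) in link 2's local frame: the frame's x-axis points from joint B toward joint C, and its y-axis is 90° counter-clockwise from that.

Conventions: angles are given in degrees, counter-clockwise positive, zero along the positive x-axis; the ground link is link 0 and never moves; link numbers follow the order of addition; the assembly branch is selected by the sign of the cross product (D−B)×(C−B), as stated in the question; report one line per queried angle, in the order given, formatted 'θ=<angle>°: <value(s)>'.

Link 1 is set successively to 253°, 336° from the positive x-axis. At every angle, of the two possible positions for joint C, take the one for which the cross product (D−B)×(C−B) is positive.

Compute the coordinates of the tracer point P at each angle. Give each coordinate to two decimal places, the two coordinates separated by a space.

A=(0,0), D=(10.00,0)
θ=253°: B = A + 2.00·(cos253°, sin253°) = (-0.5847, -1.9126)
θ=253°: |BD| = 10.7562
θ=253°: circle(B,10.00) ∩ circle(D,8.00): a=7.0515, h=7.0905
θ=253°:   candidates: C₊=(5.0936,6.3188) cross=76.267; C₋=(7.6152,-7.6363) cross=-76.267
θ=253°:   branch + wants cross > 0 → take C=(5.0936,6.3188) (cross=76.267)
θ=253°: ex = (C−B)/|BC| = (0.5678,0.8231); ey = (-0.8231,0.5678)
θ=253°: P = B + -1.91·ex + 0.87·ey = (-2.3854,-2.9908)
θ=336°: B = A + 2.00·(cos336°, sin336°) = (1.8271, -0.8135)
θ=336°: |BD| = 8.2133
θ=336°: circle(B,10.00) ∩ circle(D,8.00): a=6.2982, h=7.7674
θ=336°:   candidates: C₊=(7.3250,7.5395) cross=63.796; C₋=(8.8636,-7.9189) cross=-63.796
θ=336°:   branch + wants cross > 0 → take C=(7.3250,7.5395) (cross=63.796)
θ=336°: ex = (C−B)/|BC| = (0.5498,0.8353); ey = (-0.8353,0.5498)
θ=336°: P = B + -1.91·ex + 0.87·ey = (0.0503,-1.9306)

θ=253°: -2.39 -2.99
θ=336°: 0.05 -1.93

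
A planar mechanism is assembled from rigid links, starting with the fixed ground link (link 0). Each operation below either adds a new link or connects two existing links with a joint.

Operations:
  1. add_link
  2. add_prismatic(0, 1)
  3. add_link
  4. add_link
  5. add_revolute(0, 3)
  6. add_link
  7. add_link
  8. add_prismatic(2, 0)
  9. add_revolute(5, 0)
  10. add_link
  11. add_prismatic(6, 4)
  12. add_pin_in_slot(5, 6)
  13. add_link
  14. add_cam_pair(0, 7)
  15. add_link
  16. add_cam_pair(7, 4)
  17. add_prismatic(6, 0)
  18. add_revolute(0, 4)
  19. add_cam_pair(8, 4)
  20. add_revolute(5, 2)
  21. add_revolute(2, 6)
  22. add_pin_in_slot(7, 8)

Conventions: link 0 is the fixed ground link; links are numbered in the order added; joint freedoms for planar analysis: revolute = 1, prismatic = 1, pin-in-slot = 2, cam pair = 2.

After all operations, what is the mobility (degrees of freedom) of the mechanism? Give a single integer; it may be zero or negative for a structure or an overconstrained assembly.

link 0 = ground. State L|J1|J2 = 1|0|0
+link1  2|0|0
P(0,1) f=1→J1  2|1|0
+link2  3|1|0
+link3  4|1|0
R(0,3) f=1→J1  4|2|0
+link4  5|2|0
+link5  6|2|0
P(2,0) f=1→J1  6|3|0
R(5,0) f=1→J1  6|4|0
+link6  7|4|0
P(6,4) f=1→J1  7|5|0
PS(5,6) f=2→J2  7|5|1
+link7  8|5|1
C(0,7) f=2→J2  8|5|2
+link8  9|5|2
C(7,4) f=2→J2  9|5|3
P(6,0) f=1→J1  9|6|3
R(0,4) f=1→J1  9|7|3
C(8,4) f=2→J2  9|7|4
R(5,2) f=1→J1  9|8|4
R(2,6) f=1→J1  9|9|4
PS(7,8) f=2→J2  9|9|5
M = 3(9−1)−2·9−5 = 24−18−5 = 1

M = 1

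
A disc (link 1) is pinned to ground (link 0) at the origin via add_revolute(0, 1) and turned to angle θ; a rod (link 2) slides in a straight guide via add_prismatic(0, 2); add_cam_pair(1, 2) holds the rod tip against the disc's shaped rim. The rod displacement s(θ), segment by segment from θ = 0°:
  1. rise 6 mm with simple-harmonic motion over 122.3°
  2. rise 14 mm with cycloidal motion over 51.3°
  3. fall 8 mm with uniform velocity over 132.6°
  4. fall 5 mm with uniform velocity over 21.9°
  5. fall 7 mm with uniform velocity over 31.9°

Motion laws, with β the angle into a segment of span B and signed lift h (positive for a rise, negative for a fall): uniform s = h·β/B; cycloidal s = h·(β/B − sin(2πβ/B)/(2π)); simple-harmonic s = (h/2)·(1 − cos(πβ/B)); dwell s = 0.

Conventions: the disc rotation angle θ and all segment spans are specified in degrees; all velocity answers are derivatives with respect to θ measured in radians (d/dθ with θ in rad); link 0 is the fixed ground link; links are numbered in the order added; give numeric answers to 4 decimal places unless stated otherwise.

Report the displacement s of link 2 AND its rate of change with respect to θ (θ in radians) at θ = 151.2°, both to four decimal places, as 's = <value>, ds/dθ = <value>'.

segment 1 (0° to 122.3°, simple-harmonic, h = 6) is passed completely: s = 0.0000 + (6) = 6.0000
θ = 151.2° falls in segment 2 (122.3° to 173.6°, cycloidal, h = 14): β = 151.2 − 122.3 = 28.9°, B = 51.3°; Δs = 14·(0.5634 − sin(2π·0.5634)/(2π)) = 8.7506; s = 6.0000 + 8.7506 = 14.7506
velocity in seg [122.3°–173.6°] (cycloidal), θ in radians: β = 28.9° = 0.5044 rad, B = 51.3° = 0.8954 rad; ds/dθ = (h/B)(1 − cos(2πβ/B)) = (14/0.8954)(1 − cos(2π·0.5634)) = 30.050039 mm/rad

s = 14.7506, ds/dθ = 30.0500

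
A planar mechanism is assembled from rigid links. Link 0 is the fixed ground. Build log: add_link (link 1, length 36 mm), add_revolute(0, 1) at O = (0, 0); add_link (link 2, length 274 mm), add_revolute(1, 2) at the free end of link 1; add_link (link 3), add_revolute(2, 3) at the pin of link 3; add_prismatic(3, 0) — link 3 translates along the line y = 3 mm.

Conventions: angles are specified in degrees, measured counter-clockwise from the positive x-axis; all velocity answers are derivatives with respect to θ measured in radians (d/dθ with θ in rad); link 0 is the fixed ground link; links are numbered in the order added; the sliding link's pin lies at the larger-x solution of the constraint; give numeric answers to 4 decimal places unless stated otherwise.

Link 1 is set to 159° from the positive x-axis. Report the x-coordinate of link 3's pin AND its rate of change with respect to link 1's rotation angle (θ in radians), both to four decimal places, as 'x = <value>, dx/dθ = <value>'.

geometry: r = 36 mm, L = 274 mm, e = 3 mm
crank pin P = (r cos θ, r sin θ) = (-33.608895, 12.901246)
h = r sin θ − e = 12.901246 − 3 = 9.901246
x = r cos θ + √(L² − h²) = -33.608895 + 273.821046 = 240.212151
dx/dθ = −r sin θ − h·r cos θ/√(L² − h²) (θ in radians; h = 9.901246) = -11.685964

x = 240.2122, dx/dθ = -11.6860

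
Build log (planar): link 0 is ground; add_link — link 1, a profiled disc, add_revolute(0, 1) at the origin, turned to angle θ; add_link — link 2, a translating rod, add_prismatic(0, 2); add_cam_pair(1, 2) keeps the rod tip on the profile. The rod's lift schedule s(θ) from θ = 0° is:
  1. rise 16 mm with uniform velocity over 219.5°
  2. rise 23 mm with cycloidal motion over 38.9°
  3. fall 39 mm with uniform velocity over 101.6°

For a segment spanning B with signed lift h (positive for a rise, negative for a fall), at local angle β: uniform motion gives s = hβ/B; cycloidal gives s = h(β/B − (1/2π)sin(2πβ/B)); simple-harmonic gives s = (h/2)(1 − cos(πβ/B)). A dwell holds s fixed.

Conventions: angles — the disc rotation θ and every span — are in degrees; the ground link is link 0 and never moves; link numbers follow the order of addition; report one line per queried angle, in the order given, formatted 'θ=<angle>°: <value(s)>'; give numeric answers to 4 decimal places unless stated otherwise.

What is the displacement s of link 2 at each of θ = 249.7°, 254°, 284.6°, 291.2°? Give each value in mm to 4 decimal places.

seg 1 [0°–219.5°] uniform, h=16: full span → s += 16 → s = 16.0000
seg 2 [219.5°–258.4°] cycloidal, h=23: θ=249.7° here. β=30.2, B=38.9. 23·(0.7763 − sin(2π·0.7763)/(2π)) = 21.4666 → s = 37.4666
seg 2 [219.5°–258.4°] cycloidal, h=23: θ=254° here. β=34.5, B=38.9. 23·(0.8869 − sin(2π·0.8869)/(2π)) = 22.7865 → s = 38.7865
seg 2 [219.5°–258.4°] cycloidal, h=23: full span → s += 23 → s = 39.0000
seg 3 [258.4°–360°] uniform, h=-39: θ=284.6° here. β=26.2, B=101.6. -39·26.2/101.6 = -10.0571 → s = 28.9429
seg 3 [258.4°–360°] uniform, h=-39: θ=291.2° here. β=32.8, B=101.6. -39·32.8/101.6 = -12.5906 → s = 26.4094

θ=249.7°: 37.4666
θ=254°: 38.7865
θ=284.6°: 28.9429
θ=291.2°: 26.4094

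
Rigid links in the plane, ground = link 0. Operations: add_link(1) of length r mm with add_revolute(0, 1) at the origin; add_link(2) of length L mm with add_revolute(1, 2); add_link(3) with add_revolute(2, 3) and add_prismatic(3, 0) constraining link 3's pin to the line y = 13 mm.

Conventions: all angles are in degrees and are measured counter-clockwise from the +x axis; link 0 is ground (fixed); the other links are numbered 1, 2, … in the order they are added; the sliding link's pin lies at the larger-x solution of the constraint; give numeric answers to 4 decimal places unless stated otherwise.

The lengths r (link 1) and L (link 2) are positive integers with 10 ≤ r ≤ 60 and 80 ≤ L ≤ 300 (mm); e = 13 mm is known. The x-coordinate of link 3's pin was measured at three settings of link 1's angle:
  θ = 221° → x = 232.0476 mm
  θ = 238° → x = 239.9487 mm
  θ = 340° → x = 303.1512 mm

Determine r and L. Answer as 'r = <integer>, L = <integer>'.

constraint per measurement: (x − r cos θ)² + (r sin θ − e)² = L²
subtracting the θ₁ and θ₂ equations cancels the r² and L² terms:
r = (x₁² − x₂²) / (2[(x₁cos θ₁ + e sin θ₁) − (x₂cos θ₂ + e sin θ₂)]) = 40.9999 → r = 41
L² = (x₁ − r cos θ₁)² + (r sin θ₁ − e)² = 70755.9884 → L = 266.0000 → L = 266
check at θ₃=340°: x = 303.1512 (printed 303.1512) ✓

r = 41, L = 266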